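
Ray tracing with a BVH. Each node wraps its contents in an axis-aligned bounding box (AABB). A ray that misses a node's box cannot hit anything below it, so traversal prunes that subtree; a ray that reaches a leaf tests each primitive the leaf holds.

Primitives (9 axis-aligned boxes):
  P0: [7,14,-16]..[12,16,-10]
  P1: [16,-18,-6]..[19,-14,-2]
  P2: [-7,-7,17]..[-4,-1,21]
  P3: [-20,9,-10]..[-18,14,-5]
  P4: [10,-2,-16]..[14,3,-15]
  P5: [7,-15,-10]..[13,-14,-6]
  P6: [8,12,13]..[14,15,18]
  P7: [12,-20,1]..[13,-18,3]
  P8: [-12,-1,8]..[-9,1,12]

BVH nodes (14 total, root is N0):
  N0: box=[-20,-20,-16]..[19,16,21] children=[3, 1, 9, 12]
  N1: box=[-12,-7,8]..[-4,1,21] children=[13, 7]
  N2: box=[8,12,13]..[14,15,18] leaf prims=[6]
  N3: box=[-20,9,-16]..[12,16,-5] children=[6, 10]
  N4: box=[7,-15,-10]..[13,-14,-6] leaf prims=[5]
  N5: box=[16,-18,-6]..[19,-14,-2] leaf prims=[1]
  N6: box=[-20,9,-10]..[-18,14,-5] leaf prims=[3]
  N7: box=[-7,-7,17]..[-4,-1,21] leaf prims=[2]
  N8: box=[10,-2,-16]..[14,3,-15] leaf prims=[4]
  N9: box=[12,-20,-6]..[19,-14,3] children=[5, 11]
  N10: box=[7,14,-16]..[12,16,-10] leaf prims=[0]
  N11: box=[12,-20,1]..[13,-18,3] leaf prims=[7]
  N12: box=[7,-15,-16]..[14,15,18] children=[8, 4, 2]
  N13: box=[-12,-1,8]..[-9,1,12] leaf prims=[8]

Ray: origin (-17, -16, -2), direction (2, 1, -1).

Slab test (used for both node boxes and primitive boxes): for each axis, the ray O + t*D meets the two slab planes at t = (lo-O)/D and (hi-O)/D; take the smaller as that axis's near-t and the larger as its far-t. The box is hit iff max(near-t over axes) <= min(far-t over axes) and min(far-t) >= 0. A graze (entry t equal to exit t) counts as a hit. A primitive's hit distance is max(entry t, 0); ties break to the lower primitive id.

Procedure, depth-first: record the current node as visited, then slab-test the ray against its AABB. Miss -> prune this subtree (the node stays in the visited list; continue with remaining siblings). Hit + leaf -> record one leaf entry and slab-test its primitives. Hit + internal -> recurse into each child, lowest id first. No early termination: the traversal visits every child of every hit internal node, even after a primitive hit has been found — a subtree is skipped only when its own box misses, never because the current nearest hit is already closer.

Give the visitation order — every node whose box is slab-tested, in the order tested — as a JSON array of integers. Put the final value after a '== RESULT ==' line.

Trace the traversal:
N0 x:[-3/2,18] y:[-4,32] z:[-23,14] -> hit [-3/2,14], descend [1, 3, 9, 12]
  N1 x:[5/2,13/2] y:[9,17] z:[-23,-10] -> miss, prune
  N3 x:[-3/2,29/2] y:[25,32] z:[3,14] -> miss, prune
  N9 x:[29/2,18] y:[-4,2] z:[-5,4] -> miss, prune
  N12 x:[12,31/2] y:[1,31] z:[-20,14] -> hit [12,14], descend [2, 4, 8]
    N2 x:[25/2,31/2] y:[28,31] z:[-20,-15] -> miss, prune
    N4 x:[12,15] y:[1,2] z:[4,8] -> miss, prune
    N8 x:[27/2,31/2] y:[14,19] z:[13,14] -> hit [14,14] leaf, test {P4@t=14}

Visited [0, 1, 3, 9, 12, 2, 4, 8]. Tests: 8 box, 1 leaf. Nearest: P4.

== RESULT ==
[0, 1, 3, 9, 12, 2, 4, 8]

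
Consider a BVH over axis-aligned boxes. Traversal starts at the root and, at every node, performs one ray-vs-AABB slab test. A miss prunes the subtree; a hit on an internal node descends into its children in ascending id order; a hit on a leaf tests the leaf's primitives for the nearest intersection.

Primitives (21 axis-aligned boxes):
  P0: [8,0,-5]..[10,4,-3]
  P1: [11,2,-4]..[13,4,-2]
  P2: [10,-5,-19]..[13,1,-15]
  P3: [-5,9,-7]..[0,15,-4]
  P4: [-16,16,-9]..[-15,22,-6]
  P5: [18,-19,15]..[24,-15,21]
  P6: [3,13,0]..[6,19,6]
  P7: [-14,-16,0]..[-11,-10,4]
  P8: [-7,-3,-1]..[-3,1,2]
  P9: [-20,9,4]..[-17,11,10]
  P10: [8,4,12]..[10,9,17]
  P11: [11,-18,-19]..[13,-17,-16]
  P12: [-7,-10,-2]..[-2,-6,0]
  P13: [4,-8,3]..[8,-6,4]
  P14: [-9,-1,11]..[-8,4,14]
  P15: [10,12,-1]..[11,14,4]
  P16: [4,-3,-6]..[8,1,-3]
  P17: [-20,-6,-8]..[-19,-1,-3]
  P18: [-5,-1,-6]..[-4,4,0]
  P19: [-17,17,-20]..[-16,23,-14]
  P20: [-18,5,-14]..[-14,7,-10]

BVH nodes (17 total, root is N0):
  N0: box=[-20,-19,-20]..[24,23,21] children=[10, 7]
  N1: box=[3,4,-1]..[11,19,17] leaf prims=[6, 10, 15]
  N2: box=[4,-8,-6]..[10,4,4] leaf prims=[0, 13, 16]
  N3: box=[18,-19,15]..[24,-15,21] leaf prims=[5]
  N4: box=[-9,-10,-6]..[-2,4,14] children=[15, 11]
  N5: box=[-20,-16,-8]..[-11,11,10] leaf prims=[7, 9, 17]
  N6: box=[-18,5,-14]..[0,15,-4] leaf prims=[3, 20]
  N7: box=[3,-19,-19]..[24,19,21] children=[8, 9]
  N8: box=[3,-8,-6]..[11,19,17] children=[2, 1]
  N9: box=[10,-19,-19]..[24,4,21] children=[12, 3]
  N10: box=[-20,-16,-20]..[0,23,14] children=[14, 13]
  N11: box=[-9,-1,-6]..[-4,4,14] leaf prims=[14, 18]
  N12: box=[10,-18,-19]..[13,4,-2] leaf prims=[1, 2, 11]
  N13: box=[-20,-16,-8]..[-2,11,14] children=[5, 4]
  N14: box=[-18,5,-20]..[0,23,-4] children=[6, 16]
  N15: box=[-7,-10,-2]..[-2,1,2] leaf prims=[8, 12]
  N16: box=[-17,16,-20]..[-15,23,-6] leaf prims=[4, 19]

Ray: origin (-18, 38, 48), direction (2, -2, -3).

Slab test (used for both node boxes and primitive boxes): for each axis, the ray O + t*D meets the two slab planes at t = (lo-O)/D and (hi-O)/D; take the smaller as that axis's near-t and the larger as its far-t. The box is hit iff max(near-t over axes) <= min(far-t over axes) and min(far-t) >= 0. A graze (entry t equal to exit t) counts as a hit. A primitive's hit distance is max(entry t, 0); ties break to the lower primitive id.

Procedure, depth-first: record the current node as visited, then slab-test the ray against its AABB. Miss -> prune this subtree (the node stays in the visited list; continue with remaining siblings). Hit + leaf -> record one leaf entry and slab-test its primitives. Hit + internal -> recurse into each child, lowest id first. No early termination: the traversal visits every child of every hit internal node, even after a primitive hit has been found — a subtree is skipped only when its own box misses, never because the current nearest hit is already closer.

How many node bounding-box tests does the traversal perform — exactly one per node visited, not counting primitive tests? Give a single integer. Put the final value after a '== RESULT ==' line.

Traverse from the root:
N0 x:[-1,21] y:[15/2,57/2] z:[9,68/3] -> hit [9,21], descend [7, 10]
  N7 x:[21/2,21] y:[19/2,57/2] z:[9,67/3] -> hit [21/2,21], descend [8, 9]
    N8 x:[21/2,29/2] y:[19/2,23] z:[31/3,18] -> hit [21/2,29/2], descend [1, 2]
      N1 x:[21/2,29/2] y:[19/2,17] z:[31/3,49/3] -> hit [21/2,29/2] leaf, test {P6(miss), P10(miss), P15(miss)}
      N2 x:[11,14] y:[17,23] z:[44/3,18] -> miss, prune
    N9 x:[14,21] y:[17,57/2] z:[9,67/3] -> hit [17,21], descend [3, 12]
      N3 x:[18,21] y:[53/2,57/2] z:[9,11] -> miss, prune
      N12 x:[14,31/2] y:[17,28] z:[50/3,67/3] -> miss, prune
  N10 x:[-1,9] y:[15/2,27] z:[34/3,68/3] -> miss, prune

Summary -> nodes [0, 7, 8, 1, 2, 9, 3, 12, 10]; box-tests=9; leaf-entries=1; first=miss

== RESULT ==
9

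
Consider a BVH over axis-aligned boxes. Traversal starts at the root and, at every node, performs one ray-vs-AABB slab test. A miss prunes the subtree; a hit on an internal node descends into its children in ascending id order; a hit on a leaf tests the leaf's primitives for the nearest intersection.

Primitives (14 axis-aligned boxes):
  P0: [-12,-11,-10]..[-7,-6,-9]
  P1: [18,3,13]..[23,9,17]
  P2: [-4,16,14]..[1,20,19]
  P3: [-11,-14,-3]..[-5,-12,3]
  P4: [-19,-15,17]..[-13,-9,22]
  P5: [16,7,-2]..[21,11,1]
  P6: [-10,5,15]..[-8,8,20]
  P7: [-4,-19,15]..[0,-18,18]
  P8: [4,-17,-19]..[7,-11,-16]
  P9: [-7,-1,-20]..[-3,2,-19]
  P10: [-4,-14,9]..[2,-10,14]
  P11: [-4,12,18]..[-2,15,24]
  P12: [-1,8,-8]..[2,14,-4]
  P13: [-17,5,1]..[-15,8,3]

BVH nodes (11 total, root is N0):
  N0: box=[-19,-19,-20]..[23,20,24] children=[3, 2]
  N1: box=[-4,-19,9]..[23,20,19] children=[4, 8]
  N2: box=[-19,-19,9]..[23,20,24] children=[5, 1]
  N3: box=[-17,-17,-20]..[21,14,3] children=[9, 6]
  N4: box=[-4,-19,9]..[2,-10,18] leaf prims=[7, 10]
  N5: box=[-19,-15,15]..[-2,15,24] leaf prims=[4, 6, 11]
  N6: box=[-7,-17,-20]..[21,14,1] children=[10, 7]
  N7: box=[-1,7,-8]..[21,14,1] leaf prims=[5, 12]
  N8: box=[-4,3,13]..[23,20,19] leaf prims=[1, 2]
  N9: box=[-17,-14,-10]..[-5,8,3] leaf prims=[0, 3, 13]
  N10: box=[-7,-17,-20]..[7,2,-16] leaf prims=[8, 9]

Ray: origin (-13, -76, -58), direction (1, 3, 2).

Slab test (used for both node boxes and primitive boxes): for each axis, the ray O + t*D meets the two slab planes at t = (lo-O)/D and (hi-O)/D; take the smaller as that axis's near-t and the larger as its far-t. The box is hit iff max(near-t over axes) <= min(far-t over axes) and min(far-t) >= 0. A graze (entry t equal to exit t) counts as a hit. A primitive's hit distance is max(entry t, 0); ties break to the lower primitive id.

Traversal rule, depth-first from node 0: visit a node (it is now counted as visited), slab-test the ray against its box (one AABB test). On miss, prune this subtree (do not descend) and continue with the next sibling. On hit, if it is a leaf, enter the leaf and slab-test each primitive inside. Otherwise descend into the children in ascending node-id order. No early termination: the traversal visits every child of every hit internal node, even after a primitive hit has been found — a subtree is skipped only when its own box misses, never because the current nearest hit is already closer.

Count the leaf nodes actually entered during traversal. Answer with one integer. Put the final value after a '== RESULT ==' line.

Trace the traversal:
N0 x:[-6,36] y:[19,32] z:[19,41] -> hit [19,32], descend [2, 3]
  N2 x:[-6,36] y:[19,32] z:[67/2,41] -> miss, prune
  N3 x:[-4,34] y:[59/3,30] z:[19,61/2] -> hit [59/3,30], descend [6, 9]
    N6 x:[6,34] y:[59/3,30] z:[19,59/2] -> hit [59/3,59/2], descend [7, 10]
      N7 x:[12,34] y:[83/3,30] z:[25,59/2] -> hit [83/3,59/2] leaf, test {P5@t=29, P12(miss)}
      N10 x:[6,20] y:[59/3,26] z:[19,21] -> hit [59/3,20] leaf, test {P8@t=59/3, P9(miss)}
    N9 x:[-4,8] y:[62/3,28] z:[24,61/2] -> miss, prune

order=[0, 2, 3, 6, 7, 10, 9]  |boxes|=7  |leaves|=2  hit=P8

== RESULT ==
2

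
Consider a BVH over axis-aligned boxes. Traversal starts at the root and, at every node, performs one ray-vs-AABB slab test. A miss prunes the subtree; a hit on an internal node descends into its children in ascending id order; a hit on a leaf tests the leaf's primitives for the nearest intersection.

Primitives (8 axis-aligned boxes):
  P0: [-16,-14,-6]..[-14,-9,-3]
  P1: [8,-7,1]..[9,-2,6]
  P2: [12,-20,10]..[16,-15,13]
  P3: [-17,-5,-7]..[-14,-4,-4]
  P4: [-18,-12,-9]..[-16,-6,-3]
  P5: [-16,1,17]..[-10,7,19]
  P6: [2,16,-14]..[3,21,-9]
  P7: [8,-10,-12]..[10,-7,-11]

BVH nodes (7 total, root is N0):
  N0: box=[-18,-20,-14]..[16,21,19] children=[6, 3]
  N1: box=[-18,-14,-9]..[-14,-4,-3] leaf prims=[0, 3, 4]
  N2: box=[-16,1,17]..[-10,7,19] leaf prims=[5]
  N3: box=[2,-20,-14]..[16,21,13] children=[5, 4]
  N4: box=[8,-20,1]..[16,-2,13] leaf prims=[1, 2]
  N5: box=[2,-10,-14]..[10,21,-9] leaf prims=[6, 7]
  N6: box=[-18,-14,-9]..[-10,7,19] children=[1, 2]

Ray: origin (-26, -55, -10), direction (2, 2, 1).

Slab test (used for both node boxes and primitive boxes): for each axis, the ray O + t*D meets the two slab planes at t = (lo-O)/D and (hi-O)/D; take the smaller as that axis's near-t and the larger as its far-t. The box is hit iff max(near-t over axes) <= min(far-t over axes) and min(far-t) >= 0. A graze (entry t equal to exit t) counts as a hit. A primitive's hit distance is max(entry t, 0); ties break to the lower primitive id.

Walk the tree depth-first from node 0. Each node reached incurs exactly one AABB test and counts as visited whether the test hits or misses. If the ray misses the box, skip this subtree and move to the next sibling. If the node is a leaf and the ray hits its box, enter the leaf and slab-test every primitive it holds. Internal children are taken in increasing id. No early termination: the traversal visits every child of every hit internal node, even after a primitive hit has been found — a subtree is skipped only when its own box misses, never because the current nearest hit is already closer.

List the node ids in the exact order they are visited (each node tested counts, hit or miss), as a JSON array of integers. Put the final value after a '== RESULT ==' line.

Traverse from the root:
N0 x:[4,21] y:[35/2,38] z:[-4,29] -> hit [35/2,21], descend [3, 6]
  N3 x:[14,21] y:[35/2,38] z:[-4,23] -> hit [35/2,21], descend [4, 5]
    N4 x:[17,21] y:[35/2,53/2] z:[11,23] -> hit [35/2,21] leaf, test {P1(miss), P2@t=20}
    N5 x:[14,18] y:[45/2,38] z:[-4,1] -> miss, prune
  N6 x:[4,8] y:[41/2,31] z:[1,29] -> miss, prune

Visited [0, 3, 4, 5, 6]. Tests: 5 box, 1 leaf. Nearest: P2.

== RESULT ==
[0, 3, 4, 5, 6]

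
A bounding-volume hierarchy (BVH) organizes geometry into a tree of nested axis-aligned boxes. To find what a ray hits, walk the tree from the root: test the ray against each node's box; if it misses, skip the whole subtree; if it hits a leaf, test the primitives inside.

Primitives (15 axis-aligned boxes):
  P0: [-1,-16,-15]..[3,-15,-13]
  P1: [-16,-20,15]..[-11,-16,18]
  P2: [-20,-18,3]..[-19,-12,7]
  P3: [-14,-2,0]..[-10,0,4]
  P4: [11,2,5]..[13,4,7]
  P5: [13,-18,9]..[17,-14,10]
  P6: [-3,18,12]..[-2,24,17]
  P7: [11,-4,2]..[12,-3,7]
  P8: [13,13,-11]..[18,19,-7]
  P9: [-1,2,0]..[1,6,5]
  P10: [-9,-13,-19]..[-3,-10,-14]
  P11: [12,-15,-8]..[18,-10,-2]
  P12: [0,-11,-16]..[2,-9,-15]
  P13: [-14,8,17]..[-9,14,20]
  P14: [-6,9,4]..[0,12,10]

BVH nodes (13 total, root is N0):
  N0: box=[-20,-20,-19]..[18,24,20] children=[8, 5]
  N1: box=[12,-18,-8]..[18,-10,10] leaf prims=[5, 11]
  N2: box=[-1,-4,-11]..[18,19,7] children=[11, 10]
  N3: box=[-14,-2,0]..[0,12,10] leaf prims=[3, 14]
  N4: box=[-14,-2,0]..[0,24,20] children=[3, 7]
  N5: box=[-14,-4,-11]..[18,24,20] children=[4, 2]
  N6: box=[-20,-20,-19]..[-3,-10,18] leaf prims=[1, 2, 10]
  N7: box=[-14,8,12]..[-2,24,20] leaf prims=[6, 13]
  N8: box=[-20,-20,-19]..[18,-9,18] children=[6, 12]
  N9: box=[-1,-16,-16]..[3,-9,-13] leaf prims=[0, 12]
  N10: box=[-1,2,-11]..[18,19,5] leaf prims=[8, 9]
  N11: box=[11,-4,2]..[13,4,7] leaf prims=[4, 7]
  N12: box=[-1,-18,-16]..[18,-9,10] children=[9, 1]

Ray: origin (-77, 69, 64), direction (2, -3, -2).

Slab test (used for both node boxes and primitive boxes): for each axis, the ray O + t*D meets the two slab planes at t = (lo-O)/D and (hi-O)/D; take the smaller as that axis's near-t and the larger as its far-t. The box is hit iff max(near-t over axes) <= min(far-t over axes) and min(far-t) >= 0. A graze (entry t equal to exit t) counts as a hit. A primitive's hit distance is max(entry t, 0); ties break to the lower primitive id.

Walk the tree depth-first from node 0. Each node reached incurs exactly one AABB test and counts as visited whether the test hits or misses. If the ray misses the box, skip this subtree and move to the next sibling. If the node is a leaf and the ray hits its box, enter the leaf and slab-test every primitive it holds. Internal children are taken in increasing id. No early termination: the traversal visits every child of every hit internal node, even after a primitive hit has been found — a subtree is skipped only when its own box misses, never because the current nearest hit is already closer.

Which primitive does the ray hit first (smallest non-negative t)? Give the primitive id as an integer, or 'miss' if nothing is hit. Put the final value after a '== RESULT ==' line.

Walk:
N0 x:[57/2,95/2] y:[15,89/3] z:[22,83/2] -> hit [57/2,89/3], descend [5, 8]
  N5 x:[63/2,95/2] y:[15,73/3] z:[22,75/2] -> miss, prune
  N8 x:[57/2,95/2] y:[26,89/3] z:[23,83/2] -> hit [57/2,89/3], descend [6, 12]
    N6 x:[57/2,37] y:[79/3,89/3] z:[23,83/2] -> hit [57/2,89/3] leaf, test {P1(miss), P2@t=57/2, P10(miss)}
    N12 x:[38,95/2] y:[26,29] z:[27,40] -> miss, prune

5 AABB tests over nodes [0, 5, 8, 6, 12]; 1 leaf entered; closest P2.

== RESULT ==
2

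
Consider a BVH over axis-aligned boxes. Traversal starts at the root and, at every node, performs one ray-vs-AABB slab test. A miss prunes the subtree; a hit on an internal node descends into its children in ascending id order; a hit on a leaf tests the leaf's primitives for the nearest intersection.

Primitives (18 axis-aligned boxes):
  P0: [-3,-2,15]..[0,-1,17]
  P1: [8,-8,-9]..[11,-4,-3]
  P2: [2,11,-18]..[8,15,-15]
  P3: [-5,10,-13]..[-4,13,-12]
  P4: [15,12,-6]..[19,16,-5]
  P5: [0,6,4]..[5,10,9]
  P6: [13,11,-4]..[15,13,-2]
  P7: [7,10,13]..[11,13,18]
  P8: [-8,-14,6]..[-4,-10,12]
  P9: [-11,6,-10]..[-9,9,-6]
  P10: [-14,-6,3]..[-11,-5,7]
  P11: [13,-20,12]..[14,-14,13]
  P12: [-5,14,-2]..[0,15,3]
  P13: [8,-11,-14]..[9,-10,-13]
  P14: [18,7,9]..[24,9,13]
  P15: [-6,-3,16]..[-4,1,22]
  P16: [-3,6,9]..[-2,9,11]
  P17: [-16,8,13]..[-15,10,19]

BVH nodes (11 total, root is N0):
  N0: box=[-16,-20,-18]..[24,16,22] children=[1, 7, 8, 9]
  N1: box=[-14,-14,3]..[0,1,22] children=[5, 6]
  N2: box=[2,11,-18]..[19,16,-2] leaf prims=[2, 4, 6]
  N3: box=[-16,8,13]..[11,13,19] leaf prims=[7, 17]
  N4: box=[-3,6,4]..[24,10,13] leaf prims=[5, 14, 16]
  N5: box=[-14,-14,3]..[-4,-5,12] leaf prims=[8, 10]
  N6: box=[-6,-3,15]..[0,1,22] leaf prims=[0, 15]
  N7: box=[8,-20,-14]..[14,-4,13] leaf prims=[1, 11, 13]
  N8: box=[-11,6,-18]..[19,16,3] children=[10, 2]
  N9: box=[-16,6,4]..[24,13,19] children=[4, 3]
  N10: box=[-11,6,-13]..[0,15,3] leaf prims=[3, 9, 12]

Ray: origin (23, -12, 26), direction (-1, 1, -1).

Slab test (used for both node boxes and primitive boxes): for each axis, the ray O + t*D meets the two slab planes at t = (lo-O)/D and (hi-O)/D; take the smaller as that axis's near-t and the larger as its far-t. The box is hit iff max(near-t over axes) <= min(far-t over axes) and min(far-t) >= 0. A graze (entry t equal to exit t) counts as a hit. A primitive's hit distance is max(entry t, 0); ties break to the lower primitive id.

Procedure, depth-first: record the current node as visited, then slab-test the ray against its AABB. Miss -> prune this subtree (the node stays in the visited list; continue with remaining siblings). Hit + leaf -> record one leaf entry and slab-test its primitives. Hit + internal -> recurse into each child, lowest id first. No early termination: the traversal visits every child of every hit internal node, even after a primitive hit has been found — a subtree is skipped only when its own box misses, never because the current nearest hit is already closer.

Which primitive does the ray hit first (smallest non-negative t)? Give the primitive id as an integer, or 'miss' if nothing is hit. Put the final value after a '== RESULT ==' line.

Traverse from the root:
N0 x:[-1,39] y:[-8,28] z:[4,44] -> hit [4,28], descend [1, 7, 8, 9]
  N1 x:[23,37] y:[-2,13] z:[4,23] -> miss, prune
  N7 x:[9,15] y:[-8,8] z:[13,40] -> miss, prune
  N8 x:[4,34] y:[18,28] z:[23,44] -> hit [23,28], descend [2, 10]
    N2 x:[4,21] y:[23,28] z:[28,44] -> miss, prune
    N10 x:[23,34] y:[18,27] z:[23,39] -> hit [23,27] leaf, test {P3(miss), P9(miss), P12@t=26}
  N9 x:[-1,39] y:[18,25] z:[7,22] -> hit [18,22], descend [3, 4]
    N3 x:[12,39] y:[20,25] z:[7,13] -> miss, prune
    N4 x:[-1,26] y:[18,22] z:[13,22] -> hit [18,22] leaf, test {P5@t=18, P14(miss), P16(miss)}

Visited [0, 1, 7, 8, 2, 10, 9, 3, 4]. Tests: 9 box, 2 leaf. Nearest: P5.

== RESULT ==
5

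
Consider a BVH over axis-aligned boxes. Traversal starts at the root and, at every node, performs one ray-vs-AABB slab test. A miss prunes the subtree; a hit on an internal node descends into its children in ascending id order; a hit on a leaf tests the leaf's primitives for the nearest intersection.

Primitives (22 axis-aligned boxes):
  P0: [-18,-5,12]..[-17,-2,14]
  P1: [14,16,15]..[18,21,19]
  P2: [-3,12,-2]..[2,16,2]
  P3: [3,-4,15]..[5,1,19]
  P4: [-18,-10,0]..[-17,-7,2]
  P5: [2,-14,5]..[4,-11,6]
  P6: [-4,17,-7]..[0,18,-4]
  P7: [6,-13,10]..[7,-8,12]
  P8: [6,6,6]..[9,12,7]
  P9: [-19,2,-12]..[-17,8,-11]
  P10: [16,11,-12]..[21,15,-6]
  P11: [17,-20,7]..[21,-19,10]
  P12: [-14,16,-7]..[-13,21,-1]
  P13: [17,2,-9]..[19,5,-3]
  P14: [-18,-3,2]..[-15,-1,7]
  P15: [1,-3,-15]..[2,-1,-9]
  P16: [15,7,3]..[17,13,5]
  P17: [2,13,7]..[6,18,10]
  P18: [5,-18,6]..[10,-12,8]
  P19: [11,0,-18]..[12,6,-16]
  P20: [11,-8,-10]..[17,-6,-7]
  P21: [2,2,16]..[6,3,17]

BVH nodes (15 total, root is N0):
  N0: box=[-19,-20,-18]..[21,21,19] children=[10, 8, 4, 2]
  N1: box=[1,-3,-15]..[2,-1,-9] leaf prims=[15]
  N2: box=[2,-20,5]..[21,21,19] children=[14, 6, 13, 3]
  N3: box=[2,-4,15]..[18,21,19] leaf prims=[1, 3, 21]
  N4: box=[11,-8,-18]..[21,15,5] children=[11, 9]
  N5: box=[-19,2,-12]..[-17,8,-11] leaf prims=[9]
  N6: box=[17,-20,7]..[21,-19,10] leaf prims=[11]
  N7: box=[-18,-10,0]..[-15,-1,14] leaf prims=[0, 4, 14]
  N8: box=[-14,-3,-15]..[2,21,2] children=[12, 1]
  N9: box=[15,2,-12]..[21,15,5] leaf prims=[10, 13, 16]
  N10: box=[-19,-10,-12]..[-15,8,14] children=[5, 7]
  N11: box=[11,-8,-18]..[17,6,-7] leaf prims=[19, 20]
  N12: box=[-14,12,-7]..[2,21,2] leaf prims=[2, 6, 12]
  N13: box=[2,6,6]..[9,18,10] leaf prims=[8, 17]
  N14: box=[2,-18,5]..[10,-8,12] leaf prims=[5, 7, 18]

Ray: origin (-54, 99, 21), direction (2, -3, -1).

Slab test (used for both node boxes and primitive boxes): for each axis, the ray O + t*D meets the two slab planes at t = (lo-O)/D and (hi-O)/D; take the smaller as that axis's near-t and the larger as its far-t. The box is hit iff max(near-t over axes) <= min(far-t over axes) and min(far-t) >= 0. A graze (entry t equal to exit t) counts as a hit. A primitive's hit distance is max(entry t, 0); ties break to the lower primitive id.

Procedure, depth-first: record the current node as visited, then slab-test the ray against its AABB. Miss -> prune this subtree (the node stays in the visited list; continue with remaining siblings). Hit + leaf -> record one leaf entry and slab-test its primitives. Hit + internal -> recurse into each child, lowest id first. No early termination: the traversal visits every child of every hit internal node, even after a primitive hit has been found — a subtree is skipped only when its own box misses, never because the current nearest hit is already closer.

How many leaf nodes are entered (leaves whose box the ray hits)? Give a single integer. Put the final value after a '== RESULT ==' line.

Trace the traversal:
N0 x:[35/2,75/2] y:[26,119/3] z:[2,39] -> hit [26,75/2], descend [2, 4, 8, 10]
  N2 x:[28,75/2] y:[26,119/3] z:[2,16] -> miss, prune
  N4 x:[65/2,75/2] y:[28,107/3] z:[16,39] -> hit [65/2,107/3], descend [9, 11]
    N9 x:[69/2,75/2] y:[28,97/3] z:[16,33] -> miss, prune
    N11 x:[65/2,71/2] y:[31,107/3] z:[28,39] -> hit [65/2,71/2] leaf, test {P19(miss), P20(miss)}
  N8 x:[20,28] y:[26,34] z:[19,36] -> hit [26,28], descend [1, 12]
    N1 x:[55/2,28] y:[100/3,34] z:[30,36] -> miss, prune
    N12 x:[20,28] y:[26,29] z:[19,28] -> hit [26,28] leaf, test {P2(miss), P6@t=27, P12(miss)}
  N10 x:[35/2,39/2] y:[91/3,109/3] z:[7,33] -> miss, prune

9 AABB tests over nodes [0, 2, 4, 9, 11, 8, 1, 12, 10]; 2 leaves entered; closest P6.

== RESULT ==
2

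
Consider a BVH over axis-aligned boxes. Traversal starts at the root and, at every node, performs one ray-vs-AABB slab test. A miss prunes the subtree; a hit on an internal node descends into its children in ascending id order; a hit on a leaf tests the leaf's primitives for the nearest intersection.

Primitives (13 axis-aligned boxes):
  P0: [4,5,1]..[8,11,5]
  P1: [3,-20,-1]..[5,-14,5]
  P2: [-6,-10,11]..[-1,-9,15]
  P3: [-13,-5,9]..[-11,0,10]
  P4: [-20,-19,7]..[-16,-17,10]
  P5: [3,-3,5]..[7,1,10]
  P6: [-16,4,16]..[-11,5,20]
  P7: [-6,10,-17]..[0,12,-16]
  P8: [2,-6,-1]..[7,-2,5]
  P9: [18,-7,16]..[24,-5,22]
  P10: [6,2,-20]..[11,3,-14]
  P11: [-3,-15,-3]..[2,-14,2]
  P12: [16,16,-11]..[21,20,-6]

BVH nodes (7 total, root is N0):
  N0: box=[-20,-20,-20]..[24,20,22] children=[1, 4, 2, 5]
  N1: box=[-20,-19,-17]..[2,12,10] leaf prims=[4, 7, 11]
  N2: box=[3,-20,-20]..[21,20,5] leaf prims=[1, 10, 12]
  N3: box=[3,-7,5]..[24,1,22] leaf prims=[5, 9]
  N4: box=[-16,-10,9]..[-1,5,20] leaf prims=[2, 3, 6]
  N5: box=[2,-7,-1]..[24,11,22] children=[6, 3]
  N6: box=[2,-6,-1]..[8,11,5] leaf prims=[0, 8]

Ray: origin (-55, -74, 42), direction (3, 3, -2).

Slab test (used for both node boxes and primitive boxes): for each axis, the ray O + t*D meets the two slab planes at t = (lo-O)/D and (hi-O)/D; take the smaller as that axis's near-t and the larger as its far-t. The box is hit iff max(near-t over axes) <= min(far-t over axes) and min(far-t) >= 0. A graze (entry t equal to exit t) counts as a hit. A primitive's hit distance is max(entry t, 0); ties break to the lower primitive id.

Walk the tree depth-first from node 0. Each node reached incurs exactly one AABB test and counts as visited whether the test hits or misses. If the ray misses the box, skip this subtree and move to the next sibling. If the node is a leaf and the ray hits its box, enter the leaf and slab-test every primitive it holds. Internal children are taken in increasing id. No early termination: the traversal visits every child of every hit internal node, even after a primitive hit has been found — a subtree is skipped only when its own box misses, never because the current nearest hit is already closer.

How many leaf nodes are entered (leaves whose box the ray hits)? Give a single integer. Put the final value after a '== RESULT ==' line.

Traverse from the root:
N0 x:[35/3,79/3] y:[18,94/3] z:[10,31] -> hit [18,79/3], descend [1, 2, 4, 5]
  N1 x:[35/3,19] y:[55/3,86/3] z:[16,59/2] -> hit [55/3,19] leaf, test {P4(miss), P7(miss), P11(miss)}
  N2 x:[58/3,76/3] y:[18,94/3] z:[37/2,31] -> hit [58/3,76/3] leaf, test {P1@t=58/3, P10(miss), P12(miss)}
  N4 x:[13,18] y:[64/3,79/3] z:[11,33/2] -> miss, prune
  N5 x:[19,79/3] y:[67/3,85/3] z:[10,43/2] -> miss, prune

Visited [0, 1, 2, 4, 5]. Tests: 5 box, 2 leaf. Nearest: P1.

== RESULT ==
2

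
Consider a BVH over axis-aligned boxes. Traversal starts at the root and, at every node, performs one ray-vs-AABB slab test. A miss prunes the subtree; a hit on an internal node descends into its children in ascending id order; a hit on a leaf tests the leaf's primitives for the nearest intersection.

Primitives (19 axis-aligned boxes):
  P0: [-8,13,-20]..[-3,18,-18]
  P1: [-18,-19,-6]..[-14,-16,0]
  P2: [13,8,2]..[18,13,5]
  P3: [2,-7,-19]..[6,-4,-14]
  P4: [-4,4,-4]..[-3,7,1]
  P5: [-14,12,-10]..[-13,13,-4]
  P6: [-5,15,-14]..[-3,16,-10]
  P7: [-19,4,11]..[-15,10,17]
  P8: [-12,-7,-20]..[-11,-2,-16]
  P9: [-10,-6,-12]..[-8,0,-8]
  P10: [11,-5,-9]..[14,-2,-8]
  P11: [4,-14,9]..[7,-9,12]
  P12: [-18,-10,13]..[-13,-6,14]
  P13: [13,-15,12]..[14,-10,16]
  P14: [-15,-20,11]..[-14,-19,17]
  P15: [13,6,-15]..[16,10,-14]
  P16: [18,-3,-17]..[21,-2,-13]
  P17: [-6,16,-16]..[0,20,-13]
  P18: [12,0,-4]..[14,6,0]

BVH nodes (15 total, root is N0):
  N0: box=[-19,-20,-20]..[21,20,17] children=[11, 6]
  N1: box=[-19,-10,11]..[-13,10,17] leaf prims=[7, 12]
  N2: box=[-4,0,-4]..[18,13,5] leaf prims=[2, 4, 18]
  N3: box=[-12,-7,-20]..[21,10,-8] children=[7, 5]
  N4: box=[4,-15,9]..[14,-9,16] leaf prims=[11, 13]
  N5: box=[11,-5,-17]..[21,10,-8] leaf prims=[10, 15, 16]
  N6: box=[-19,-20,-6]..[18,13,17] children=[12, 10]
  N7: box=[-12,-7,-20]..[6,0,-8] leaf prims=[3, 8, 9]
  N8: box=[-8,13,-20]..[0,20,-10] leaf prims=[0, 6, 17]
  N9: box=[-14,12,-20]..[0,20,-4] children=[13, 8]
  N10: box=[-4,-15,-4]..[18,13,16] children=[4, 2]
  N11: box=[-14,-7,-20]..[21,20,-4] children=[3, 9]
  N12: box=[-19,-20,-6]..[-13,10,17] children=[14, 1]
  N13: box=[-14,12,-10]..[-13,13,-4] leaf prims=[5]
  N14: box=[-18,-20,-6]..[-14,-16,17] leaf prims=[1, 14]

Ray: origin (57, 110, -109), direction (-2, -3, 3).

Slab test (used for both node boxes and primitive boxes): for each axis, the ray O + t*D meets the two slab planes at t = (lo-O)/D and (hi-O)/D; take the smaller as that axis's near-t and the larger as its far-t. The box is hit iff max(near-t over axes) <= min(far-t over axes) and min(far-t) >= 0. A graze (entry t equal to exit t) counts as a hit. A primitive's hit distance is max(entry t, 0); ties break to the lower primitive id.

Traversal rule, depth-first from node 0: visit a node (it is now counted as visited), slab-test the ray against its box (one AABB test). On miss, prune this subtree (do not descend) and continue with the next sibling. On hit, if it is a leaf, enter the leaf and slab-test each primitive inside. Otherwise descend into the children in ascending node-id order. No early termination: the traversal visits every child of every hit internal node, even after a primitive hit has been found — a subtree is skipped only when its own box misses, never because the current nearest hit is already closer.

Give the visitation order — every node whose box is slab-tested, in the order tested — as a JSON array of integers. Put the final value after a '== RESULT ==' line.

Traverse from the root:
N0 x:[18,38] y:[30,130/3] z:[89/3,42] -> hit [30,38], descend [6, 11]
  N6 x:[39/2,38] y:[97/3,130/3] z:[103/3,42] -> hit [103/3,38], descend [10, 12]
    N10 x:[39/2,61/2] y:[97/3,125/3] z:[35,125/3] -> miss, prune
    N12 x:[35,38] y:[100/3,130/3] z:[103/3,42] -> hit [35,38], descend [1, 14]
      N1 x:[35,38] y:[100/3,40] z:[40,42] -> miss, prune
      N14 x:[71/2,75/2] y:[42,130/3] z:[103/3,42] -> miss, prune
  N11 x:[18,71/2] y:[30,39] z:[89/3,35] -> hit [30,35], descend [3, 9]
    N3 x:[18,69/2] y:[100/3,39] z:[89/3,101/3] -> hit [100/3,101/3], descend [5, 7]
      N5 x:[18,23] y:[100/3,115/3] z:[92/3,101/3] -> miss, prune
      N7 x:[51/2,69/2] y:[110/3,39] z:[89/3,101/3] -> miss, prune
    N9 x:[57/2,71/2] y:[30,98/3] z:[89/3,35] -> hit [30,98/3], descend [8, 13]
      N8 x:[57/2,65/2] y:[30,97/3] z:[89/3,33] -> hit [30,97/3] leaf, test {P0(miss), P6(miss), P17@t=31}
      N13 x:[35,71/2] y:[97/3,98/3] z:[33,35] -> miss, prune

13 AABB tests over nodes [0, 6, 10, 12, 1, 14, 11, 3, 5, 7, 9, 8, 13]; 1 leaf entered; closest P17.

== RESULT ==
[0, 6, 10, 12, 1, 14, 11, 3, 5, 7, 9, 8, 13]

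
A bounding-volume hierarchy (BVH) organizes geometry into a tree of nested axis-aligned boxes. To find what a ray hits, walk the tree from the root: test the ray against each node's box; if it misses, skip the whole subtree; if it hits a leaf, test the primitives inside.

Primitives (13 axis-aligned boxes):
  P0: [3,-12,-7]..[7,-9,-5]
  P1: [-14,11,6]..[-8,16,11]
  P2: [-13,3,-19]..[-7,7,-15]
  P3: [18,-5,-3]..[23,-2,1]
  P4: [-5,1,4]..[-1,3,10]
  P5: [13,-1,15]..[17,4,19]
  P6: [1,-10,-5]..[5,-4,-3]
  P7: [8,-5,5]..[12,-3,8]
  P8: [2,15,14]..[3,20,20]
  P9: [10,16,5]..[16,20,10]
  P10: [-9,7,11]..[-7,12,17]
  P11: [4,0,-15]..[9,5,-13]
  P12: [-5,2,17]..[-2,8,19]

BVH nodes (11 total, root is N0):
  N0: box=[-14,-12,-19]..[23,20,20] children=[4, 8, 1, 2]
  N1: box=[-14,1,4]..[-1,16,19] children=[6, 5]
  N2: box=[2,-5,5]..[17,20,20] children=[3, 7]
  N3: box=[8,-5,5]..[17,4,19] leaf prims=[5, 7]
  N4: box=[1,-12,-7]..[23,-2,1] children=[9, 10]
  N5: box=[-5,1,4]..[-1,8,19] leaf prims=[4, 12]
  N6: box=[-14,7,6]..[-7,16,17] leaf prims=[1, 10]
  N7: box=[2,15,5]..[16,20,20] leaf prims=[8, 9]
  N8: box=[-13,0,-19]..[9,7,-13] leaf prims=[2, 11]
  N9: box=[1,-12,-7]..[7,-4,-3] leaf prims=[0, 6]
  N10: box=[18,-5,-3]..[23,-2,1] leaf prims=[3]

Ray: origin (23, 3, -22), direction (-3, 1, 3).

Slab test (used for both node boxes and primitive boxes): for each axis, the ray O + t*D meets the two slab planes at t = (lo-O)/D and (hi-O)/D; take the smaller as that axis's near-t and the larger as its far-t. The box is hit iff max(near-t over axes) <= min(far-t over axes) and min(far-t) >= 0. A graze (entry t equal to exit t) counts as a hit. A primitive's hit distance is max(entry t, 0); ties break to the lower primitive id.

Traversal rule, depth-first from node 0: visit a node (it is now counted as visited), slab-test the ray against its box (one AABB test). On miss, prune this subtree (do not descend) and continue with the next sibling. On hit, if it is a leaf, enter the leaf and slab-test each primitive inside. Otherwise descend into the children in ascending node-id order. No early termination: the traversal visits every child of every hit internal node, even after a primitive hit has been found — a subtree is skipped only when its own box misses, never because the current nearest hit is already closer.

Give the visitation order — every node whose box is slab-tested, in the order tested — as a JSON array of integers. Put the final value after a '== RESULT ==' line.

Walk:
N0 x:[0,37/3] y:[-15,17] z:[1,14] -> hit [1,37/3], descend [1, 2, 4, 8]
  N1 x:[8,37/3] y:[-2,13] z:[26/3,41/3] -> hit [26/3,37/3], descend [5, 6]
    N5 x:[8,28/3] y:[-2,5] z:[26/3,41/3] -> miss, prune
    N6 x:[10,37/3] y:[4,13] z:[28/3,13] -> hit [10,37/3] leaf, test {P1@t=31/3, P10(miss)}
  N2 x:[2,7] y:[-8,17] z:[9,14] -> miss, prune
  N4 x:[0,22/3] y:[-15,-5] z:[5,23/3] -> miss, prune
  N8 x:[14/3,12] y:[-3,4] z:[1,3] -> miss, prune

order=[0, 1, 5, 6, 2, 4, 8]  |boxes|=7  |leaves|=1  hit=P1

== RESULT ==
[0, 1, 5, 6, 2, 4, 8]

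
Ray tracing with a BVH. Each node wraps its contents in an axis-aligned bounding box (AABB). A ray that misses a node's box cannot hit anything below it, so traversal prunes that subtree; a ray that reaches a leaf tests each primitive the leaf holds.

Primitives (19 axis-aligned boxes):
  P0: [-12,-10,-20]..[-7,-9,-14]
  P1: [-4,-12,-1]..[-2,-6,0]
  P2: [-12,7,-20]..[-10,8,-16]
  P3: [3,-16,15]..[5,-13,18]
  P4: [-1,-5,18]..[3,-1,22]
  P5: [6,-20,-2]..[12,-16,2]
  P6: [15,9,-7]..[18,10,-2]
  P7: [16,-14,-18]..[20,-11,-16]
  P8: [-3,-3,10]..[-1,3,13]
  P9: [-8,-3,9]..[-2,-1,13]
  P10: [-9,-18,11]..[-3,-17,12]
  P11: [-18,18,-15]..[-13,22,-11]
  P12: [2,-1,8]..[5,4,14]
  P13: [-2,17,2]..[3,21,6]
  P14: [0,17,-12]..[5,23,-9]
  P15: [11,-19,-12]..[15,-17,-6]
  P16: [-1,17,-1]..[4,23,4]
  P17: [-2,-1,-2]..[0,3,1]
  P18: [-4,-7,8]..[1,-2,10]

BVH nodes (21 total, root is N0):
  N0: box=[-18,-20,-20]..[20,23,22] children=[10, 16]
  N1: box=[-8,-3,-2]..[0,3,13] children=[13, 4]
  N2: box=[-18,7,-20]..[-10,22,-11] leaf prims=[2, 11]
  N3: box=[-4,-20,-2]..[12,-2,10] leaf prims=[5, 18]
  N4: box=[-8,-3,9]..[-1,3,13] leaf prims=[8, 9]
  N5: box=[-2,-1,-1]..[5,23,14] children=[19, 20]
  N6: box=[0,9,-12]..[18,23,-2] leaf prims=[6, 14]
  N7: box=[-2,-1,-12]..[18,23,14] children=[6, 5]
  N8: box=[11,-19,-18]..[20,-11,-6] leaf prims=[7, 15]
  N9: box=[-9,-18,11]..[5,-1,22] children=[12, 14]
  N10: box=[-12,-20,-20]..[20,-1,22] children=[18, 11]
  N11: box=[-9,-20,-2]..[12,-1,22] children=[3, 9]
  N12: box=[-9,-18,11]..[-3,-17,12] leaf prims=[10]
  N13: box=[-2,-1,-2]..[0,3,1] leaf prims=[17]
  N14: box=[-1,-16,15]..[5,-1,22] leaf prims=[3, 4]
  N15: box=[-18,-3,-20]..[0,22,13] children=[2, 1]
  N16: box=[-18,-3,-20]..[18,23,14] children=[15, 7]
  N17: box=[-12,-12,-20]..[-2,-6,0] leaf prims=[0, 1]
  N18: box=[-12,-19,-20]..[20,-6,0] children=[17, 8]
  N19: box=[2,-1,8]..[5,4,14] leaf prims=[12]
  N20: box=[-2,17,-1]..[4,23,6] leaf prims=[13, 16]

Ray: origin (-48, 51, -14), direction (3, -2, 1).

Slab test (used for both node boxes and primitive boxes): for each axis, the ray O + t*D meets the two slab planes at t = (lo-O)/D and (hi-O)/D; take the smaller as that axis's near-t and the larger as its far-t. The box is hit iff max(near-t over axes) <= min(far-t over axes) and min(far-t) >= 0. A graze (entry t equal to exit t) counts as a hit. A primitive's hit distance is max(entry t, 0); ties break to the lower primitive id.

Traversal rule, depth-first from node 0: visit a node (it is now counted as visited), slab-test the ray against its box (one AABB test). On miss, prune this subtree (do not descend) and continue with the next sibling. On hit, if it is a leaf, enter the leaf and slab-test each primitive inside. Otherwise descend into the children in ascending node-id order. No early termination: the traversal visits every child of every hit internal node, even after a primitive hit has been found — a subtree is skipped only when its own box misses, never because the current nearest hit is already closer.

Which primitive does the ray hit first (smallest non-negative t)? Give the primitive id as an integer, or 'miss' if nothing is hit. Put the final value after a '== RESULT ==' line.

Trace the traversal:
N0 x:[10,68/3] y:[14,71/2] z:[-6,36] -> hit [14,68/3], descend [10, 16]
  N10 x:[12,68/3] y:[26,71/2] z:[-6,36] -> miss, prune
  N16 x:[10,22] y:[14,27] z:[-6,28] -> hit [14,22], descend [7, 15]
    N7 x:[46/3,22] y:[14,26] z:[2,28] -> hit [46/3,22], descend [5, 6]
      N5 x:[46/3,53/3] y:[14,26] z:[13,28] -> hit [46/3,53/3], descend [19, 20]
        N19 x:[50/3,53/3] y:[47/2,26] z:[22,28] -> miss, prune
        N20 x:[46/3,52/3] y:[14,17] z:[13,20] -> hit [46/3,17] leaf, test {P13@t=16, P16@t=47/3}
      N6 x:[16,22] y:[14,21] z:[2,12] -> miss, prune
    N15 x:[10,16] y:[29/2,27] z:[-6,27] -> hit [29/2,16], descend [1, 2]
      N1 x:[40/3,16] y:[24,27] z:[12,27] -> miss, prune
      N2 x:[10,38/3] y:[29/2,22] z:[-6,3] -> miss, prune

Visited [0, 10, 16, 7, 5, 19, 20, 6, 15, 1, 2]. Tests: 11 box, 1 leaf. Nearest: P16.

== RESULT ==
16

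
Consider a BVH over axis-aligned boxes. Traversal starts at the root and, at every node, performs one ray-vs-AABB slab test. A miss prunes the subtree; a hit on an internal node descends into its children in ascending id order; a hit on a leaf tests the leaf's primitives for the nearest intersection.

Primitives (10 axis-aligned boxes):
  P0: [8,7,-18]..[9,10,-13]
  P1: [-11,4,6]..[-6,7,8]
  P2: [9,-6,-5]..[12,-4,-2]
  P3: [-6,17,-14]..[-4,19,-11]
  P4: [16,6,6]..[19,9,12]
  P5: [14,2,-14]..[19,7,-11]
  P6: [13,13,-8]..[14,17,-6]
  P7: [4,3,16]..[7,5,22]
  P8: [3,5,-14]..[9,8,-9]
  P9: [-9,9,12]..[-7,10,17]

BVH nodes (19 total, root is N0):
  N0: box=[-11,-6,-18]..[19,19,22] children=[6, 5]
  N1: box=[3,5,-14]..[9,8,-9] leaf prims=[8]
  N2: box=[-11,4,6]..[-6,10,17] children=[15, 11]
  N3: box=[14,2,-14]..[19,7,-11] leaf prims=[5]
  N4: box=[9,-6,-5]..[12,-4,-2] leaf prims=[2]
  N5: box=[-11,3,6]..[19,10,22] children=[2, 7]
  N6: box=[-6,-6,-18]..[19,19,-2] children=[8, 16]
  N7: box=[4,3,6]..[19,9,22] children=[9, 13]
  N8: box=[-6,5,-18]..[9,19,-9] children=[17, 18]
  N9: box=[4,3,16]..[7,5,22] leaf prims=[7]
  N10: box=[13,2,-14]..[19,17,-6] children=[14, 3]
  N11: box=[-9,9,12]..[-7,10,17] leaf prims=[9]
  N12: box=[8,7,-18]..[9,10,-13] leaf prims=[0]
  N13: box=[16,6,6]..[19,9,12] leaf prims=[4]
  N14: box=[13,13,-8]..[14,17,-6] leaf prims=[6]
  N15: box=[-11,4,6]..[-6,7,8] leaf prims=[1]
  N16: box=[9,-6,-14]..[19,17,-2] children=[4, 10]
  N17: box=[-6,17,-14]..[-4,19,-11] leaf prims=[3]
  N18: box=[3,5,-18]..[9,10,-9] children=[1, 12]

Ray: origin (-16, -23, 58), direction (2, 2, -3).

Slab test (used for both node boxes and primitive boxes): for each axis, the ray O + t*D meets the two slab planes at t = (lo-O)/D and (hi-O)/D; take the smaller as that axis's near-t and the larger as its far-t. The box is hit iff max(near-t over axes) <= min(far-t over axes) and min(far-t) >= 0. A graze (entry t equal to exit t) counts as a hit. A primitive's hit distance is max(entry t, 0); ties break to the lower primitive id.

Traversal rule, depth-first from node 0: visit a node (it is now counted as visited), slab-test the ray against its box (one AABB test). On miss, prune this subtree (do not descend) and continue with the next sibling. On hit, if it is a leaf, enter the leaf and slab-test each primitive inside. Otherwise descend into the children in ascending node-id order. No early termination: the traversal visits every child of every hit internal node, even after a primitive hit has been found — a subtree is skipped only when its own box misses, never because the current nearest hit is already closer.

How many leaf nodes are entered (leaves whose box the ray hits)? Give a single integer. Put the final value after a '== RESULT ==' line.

Trace the traversal:
N0 x:[5/2,35/2] y:[17/2,21] z:[12,76/3] -> hit [12,35/2], descend [5, 6]
  N5 x:[5/2,35/2] y:[13,33/2] z:[12,52/3] -> hit [13,33/2], descend [2, 7]
    N2 x:[5/2,5] y:[27/2,33/2] z:[41/3,52/3] -> miss, prune
    N7 x:[10,35/2] y:[13,16] z:[12,52/3] -> hit [13,16], descend [9, 13]
      N9 x:[10,23/2] y:[13,14] z:[12,14] -> miss, prune
      N13 x:[16,35/2] y:[29/2,16] z:[46/3,52/3] -> hit [16,16] leaf, test {P4@t=16}
  N6 x:[5,35/2] y:[17/2,21] z:[20,76/3] -> miss, prune

Visited [0, 5, 2, 7, 9, 13, 6]. Tests: 7 box, 1 leaf. Nearest: P4.

== RESULT ==
1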